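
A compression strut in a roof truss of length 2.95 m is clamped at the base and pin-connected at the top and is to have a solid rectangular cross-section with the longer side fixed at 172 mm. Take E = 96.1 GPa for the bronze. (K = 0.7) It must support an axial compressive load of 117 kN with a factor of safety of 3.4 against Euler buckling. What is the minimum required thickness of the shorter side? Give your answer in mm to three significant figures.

b ≈ 50.0 mm

Required P_cr = n·P = 3.4 × 117 = 397.8 kN
L_e = K·L = 0.7 × 2.95 = 2.065 m
Required I = P_cr·L_e²/(π²E) = 3.978×10^5 × 2.065² / (π² × 9.61×10^10) = 1.788×10^-6 m⁴
I_req = 1.788×10^6 mm⁴
Rectangle, weak axis: I_min = h·b³/12 with h = 172 mm fixed  ⇒  b = (12I/h)^(1/3) = 50.0 mm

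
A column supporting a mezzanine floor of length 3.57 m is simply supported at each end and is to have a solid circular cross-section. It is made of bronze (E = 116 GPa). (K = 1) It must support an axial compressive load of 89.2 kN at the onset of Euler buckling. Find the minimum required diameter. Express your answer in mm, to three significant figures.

d ≈ 67.1 mm

L_e = K·L = 1 × 3.57 = 3.570 m
Required I = P_cr·L_e²/(π²E) = 8.920×10^4 × 3.570² / (π² × 1.16×10^11) = 9.930×10^-7 m⁴
I_req = 9.930×10^5 mm⁴
Solid circle: I = πd⁴/64  ⇒  d = (64I/π)^(1/4) = (64×9.930×10^5/π)^(1/4) = 67.1 mm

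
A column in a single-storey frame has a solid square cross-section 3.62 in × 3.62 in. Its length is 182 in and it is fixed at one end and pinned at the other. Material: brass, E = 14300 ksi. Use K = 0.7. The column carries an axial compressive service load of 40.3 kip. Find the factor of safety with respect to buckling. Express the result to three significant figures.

n ≈ 3.09

I = a⁴/12 = 3.62⁴/12 = 14.31 in⁴
Effective length L_e = K·L = 0.7 × 182 = 127.4 in
P_cr = π²EI / L_e² = π² × 14300×10³ × 14.31 / 127.4² = 1.244×10^5 lb
Factor of safety n = P_cr / P = 124.44 / 40.3 = 3.09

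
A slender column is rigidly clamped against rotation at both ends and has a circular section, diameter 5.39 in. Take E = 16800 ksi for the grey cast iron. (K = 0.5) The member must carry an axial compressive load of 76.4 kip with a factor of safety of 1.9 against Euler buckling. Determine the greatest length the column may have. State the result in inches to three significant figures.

L_max ≈ 435 in

I = πd⁴/64 = π×5.39⁴/64 = 41.43 in⁴
Required critical load P_cr = n·P = 1.9 × 76.4 = 145.2 kip = 1.452×10^5 lb
From P_cr = π²EI/(K·L)²:  L = (1/K)·√(π²EI/P_cr) = (1/0.5)·√(π²×1.68×10^7×41.43/1.452×10^5)
L = 435 in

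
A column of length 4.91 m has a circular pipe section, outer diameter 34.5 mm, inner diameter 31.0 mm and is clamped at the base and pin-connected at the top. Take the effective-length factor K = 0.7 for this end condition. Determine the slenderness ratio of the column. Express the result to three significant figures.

λ ≈ 296

d_o = 34.5 mm, d_i = 31.0 mm
I = π(d_o⁴ − d_i⁴)/64 = π(34.5⁴ − 31.00⁴)/64 = 2.421×10^4 mm⁴
A = 180.1 mm²;  r_min = √(I/A) = √(2.421×10^4/180.1) = 11.60 mm
L_e = K·L = 0.7 × 4.91 m = 3.437 m = 3437.0 mm
λ = L_e / r_min = 3437.0 / 11.60 = 296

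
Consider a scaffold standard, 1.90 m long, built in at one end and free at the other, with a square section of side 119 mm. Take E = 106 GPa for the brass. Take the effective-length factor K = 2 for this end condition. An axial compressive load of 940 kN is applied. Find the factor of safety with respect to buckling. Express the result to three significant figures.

n ≈ 1.29

I = a⁴/12 = 119⁴/12 = 1.671×10^7 mm⁴
I = 1.671×10^7 mm⁴ = 1.671×10^-5 m⁴
Effective length L_e = K·L = 2 × 1.90 = 3.800 m
P_cr = π²EI / L_e² = π² × 106×10⁹ × 1.671×10^-5 / 3.800² = 1.211×10^6 N
Factor of safety n = P_cr / P = 1210.7 / 940 = 1.29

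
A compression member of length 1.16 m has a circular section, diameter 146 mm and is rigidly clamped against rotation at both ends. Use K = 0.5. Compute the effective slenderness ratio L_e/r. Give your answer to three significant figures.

I = πd⁴/64 = π×146⁴/64 = 2.230×10^7 mm⁴
A = 1.674×10^4 mm²;  r_min = √(I/A) = √(2.230×10^7/1.674×10^4) = 36.50 mm
L_e = K·L = 0.5 × 1.16 m = 0.5800 m = 580.00 mm
λ = L_e / r_min = 580.00 / 36.50 = 15.9

λ ≈ 15.9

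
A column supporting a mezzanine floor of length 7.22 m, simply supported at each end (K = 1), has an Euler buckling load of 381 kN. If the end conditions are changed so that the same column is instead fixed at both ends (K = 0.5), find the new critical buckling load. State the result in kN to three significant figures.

P_cr ∝ 1/K², so P_cr,new = P_cr,old × (K_old/K_new)² = 381 × (1/0.5)²
= 381 × 4.000 = 1520 kN

P_cr ≈ 1520 kN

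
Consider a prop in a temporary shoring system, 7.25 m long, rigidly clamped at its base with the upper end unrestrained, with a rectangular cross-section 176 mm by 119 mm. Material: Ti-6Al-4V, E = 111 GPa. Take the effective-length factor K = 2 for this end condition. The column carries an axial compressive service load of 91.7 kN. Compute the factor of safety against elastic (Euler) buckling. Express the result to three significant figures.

n ≈ 1.40

Buckling occurs about the weak axis: I_min = h·b³/12 with b = 119 mm (the shorter side).
I_min = 176×119³/12 = 2.472×10^7 mm⁴
I = 2.472×10^7 mm⁴ = 2.472×10^-5 m⁴
Effective length L_e = K·L = 2 × 7.25 = 14.50 m
P_cr = π²EI / L_e² = π² × 111×10⁹ × 2.472×10^-5 / 14.50² = 1.288×10^5 N
Factor of safety n = P_cr / P = 128.78 / 91.7 = 1.40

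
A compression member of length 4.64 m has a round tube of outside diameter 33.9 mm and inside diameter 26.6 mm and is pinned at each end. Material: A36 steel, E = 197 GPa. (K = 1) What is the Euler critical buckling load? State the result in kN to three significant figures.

P_cr ≈ 3.64 kN

d_o = 33.9 mm, d_i = 26.6 mm
I = π(d_o⁴ − d_i⁴)/64 = π(33.9⁴ − 26.60⁴)/64 = 4.025×10^4 mm⁴
I = 4.025×10^4 mm⁴ = 4.025×10^-8 m⁴
Effective length L_e = K·L = 1 × 4.64 = 4.640 m
P_cr = π²EI / L_e² = π² × 197×10⁹ × 4.025×10^-8 / 4.640² = 3.635×10^3 N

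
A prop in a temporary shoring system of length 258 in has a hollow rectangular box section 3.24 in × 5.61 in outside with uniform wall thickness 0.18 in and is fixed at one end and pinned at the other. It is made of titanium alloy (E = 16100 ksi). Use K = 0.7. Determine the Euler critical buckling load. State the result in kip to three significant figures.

P_cr ≈ 26.6 kip

Inner dimensions: h_i = 5.61 − 2×0.18 = 5.250 in, b_i = 3.24 − 2×0.18 = 2.880 in
Weak-axis I_min = (h_o·b_o³ − h_i·b_i³)/12 with b_o = 3.24, b_i = 2.880 in (shorter outer/inner sides).
I_min = (5.61×3.24³ − 5.250×2.880³)/12 = 5.450 in⁴
Effective length L_e = K·L = 0.7 × 258 = 180.6 in
P_cr = π²EI / L_e² = π² × 16100×10³ × 5.450 / 180.6² = 2.655×10^4 lb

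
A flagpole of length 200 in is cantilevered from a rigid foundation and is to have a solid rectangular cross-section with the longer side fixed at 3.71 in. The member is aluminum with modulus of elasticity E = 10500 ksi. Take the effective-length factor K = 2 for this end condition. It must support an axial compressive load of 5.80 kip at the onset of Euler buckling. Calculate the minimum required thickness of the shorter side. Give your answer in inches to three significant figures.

L_e = K·L = 2 × 200 = 400.0 in
Required I = P_cr·L_e²/(π²E) = 5.800×10^3 × 400.0² / (π² × 1.05×10^7) = 8.955 in⁴
Rectangle, weak axis: I_min = h·b³/12 with h = 3.71 in fixed  ⇒  b = (12I/h)^(1/3) = 3.07 in

b ≈ 3.07 in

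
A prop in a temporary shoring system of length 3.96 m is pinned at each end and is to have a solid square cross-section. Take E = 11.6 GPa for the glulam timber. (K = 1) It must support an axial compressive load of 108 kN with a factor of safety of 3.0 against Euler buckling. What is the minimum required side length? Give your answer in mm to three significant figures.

Required P_cr = n·P = 3.0 × 108 = 324.0 kN
L_e = K·L = 1 × 3.96 = 3.960 m
Required I = P_cr·L_e²/(π²E) = 3.240×10^5 × 3.960² / (π² × 1.16×10^10) = 4.438×10^-5 m⁴
I_req = 4.438×10^7 mm⁴
Solid square: I = a⁴/12  ⇒  a = (12I)^(1/4) = (12×4.438×10^7)^(1/4) = 152 mm

a ≈ 152 mm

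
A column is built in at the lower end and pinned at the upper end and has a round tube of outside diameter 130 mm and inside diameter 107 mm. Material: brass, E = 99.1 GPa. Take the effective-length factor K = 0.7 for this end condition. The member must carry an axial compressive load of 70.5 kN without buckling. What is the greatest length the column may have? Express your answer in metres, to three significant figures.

d_o = 130 mm, d_i = 107 mm
I = π(d_o⁴ − d_i⁴)/64 = π(130⁴ − 107.0⁴)/64 = 7.585×10^6 mm⁴
I = 7.585×10^-6 m⁴
At the buckling limit P_cr = P = 7.050×10^4 N
From P_cr = π²EI/(K·L)²:  L = (1/K)·√(π²EI/P_cr) = (1/0.7)·√(π²×9.91×10^10×7.585×10^-6/7.050×10^4)
L = 14.7 m

L_max ≈ 14.7 m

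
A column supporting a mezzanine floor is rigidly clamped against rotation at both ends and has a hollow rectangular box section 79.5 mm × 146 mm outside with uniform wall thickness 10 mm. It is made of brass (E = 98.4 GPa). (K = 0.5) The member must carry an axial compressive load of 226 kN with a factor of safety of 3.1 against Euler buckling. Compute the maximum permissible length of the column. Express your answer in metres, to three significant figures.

L_max ≈ 4.65 m

Inner dimensions: h_i = 146 − 2×10 = 126.0 mm, b_i = 79.5 − 2×10 = 59.50 mm
Weak-axis I_min = (h_o·b_o³ − h_i·b_i³)/12 with b_o = 79.5, b_i = 59.50 mm (shorter outer/inner sides).
I_min = (146×79.5³ − 126.0×59.50³)/12 = 3.901×10^6 mm⁴
I = 3.901×10^-6 m⁴
Required critical load P_cr = n·P = 3.1 × 226 = 700.6 kN = 7.006×10^5 N
From P_cr = π²EI/(K·L)²:  L = (1/K)·√(π²EI/P_cr) = (1/0.5)·√(π²×9.84×10^10×3.901×10^-6/7.006×10^5)
L = 4.65 m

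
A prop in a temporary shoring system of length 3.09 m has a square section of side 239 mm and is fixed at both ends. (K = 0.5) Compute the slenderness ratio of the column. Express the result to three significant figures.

λ ≈ 22.4

For a square r = a/√12 = 239/√12 = 68.99 mm
L_e = K·L = 0.5 × 3.09 m = 1.545 m = 1545.0 mm
λ = L_e / r_min = 1545.0 / 68.99 = 22.4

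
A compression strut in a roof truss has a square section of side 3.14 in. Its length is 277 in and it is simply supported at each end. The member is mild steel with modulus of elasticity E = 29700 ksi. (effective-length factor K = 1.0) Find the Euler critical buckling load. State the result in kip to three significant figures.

P_cr ≈ 30.9 kip

I = a⁴/12 = 3.14⁴/12 = 8.101 in⁴
Effective length L_e = K·L = 1 × 277 = 277.0 in
P_cr = π²EI / L_e² = π² × 29700×10³ × 8.101 / 277.0² = 3.095×10^4 lb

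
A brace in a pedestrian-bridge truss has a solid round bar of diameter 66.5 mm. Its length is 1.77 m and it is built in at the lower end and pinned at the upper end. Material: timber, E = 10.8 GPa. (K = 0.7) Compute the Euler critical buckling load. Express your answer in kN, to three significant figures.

I = πd⁴/64 = π×66.5⁴/64 = 9.600×10^5 mm⁴
I = 9.600×10^5 mm⁴ = 9.600×10^-7 m⁴
Effective length L_e = K·L = 0.7 × 1.77 = 1.239 m
P_cr = π²EI / L_e² = π² × 10.8×10⁹ × 9.600×10^-7 / 1.239² = 6.666×10^4 N

P_cr ≈ 66.7 kN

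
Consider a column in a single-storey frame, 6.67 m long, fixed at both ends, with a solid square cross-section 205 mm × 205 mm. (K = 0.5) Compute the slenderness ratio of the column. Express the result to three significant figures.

λ ≈ 56.4

For a square r = a/√12 = 205/√12 = 59.18 mm
L_e = K·L = 0.5 × 6.67 m = 3.335 m = 3335.0 mm
λ = L_e / r_min = 3335.0 / 59.18 = 56.4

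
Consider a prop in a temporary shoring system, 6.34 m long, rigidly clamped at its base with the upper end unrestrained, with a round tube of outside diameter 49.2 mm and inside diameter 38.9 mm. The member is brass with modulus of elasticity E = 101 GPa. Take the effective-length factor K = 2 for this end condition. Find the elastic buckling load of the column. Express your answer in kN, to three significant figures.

d_o = 49.2 mm, d_i = 38.9 mm
I = π(d_o⁴ − d_i⁴)/64 = π(49.2⁴ − 38.90⁴)/64 = 1.752×10^5 mm⁴
I = 1.752×10^5 mm⁴ = 1.752×10^-7 m⁴
Effective length L_e = K·L = 2 × 6.34 = 12.68 m
P_cr = π²EI / L_e² = π² × 101×10⁹ × 1.752×10^-7 / 12.68² = 1.086×10^3 N

P_cr ≈ 1.09 kN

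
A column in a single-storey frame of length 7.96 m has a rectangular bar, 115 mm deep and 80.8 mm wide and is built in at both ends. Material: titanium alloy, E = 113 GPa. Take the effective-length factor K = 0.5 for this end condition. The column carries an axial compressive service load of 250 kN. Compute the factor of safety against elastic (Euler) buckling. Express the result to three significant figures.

Buckling occurs about the weak axis: I_min = h·b³/12 with b = 80.8 mm (the shorter side).
I_min = 115×80.8³/12 = 5.055×10^6 mm⁴
I = 5.055×10^6 mm⁴ = 5.055×10^-6 m⁴
Effective length L_e = K·L = 0.5 × 7.96 = 3.980 m
P_cr = π²EI / L_e² = π² × 113×10⁹ × 5.055×10^-6 / 3.980² = 3.559×10^5 N
Factor of safety n = P_cr / P = 355.93 / 250 = 1.42

n ≈ 1.42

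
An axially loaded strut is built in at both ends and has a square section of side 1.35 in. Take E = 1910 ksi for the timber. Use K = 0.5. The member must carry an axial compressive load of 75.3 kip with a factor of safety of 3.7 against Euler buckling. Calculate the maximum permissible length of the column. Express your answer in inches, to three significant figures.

L_max ≈ 8.66 in

I = a⁴/12 = 1.35⁴/12 = 0.2768 in⁴
Required critical load P_cr = n·P = 3.7 × 75.3 = 278.6 kip = 2.786×10^5 lb
From P_cr = π²EI/(K·L)²:  L = (1/K)·√(π²EI/P_cr) = (1/0.5)·√(π²×1.91×10^6×0.2768/2.786×10^5)
L = 8.66 in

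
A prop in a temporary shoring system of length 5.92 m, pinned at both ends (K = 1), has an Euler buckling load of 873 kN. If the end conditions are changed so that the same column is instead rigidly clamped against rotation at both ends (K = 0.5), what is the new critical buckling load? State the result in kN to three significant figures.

P_cr ∝ 1/K², so P_cr,new = P_cr,old × (K_old/K_new)² = 873 × (1/0.5)²
= 873 × 4.000 = 3490 kN

P_cr ≈ 3490 kN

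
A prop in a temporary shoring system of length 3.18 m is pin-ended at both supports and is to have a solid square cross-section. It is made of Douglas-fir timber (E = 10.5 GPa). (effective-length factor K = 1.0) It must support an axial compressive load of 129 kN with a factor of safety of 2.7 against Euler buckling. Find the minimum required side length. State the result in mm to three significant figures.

Required P_cr = n·P = 2.7 × 129 = 348.3 kN
L_e = K·L = 1 × 3.18 = 3.180 m
Required I = P_cr·L_e²/(π²E) = 3.483×10^5 × 3.180² / (π² × 1.05×10^10) = 3.399×10^-5 m⁴
I_req = 3.399×10^7 mm⁴
Solid square: I = a⁴/12  ⇒  a = (12I)^(1/4) = (12×3.399×10^7)^(1/4) = 142 mm

a ≈ 142 mm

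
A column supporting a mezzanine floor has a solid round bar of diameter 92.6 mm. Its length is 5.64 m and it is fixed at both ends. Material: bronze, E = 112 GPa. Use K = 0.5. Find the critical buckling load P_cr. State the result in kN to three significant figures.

P_cr ≈ 502 kN

I = πd⁴/64 = π×92.6⁴/64 = 3.609×10^6 mm⁴
I = 3.609×10^6 mm⁴ = 3.609×10^-6 m⁴
Effective length L_e = K·L = 0.5 × 5.64 = 2.820 m
P_cr = π²EI / L_e² = π² × 112×10⁹ × 3.609×10^-6 / 2.820² = 5.017×10^5 N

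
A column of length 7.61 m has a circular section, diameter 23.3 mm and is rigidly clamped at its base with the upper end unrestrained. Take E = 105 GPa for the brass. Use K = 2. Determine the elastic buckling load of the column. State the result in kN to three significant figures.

I = πd⁴/64 = π×23.3⁴/64 = 1.447×10^4 mm⁴
I = 1.447×10^4 mm⁴ = 1.447×10^-8 m⁴
Effective length L_e = K·L = 2 × 7.61 = 15.22 m
P_cr = π²EI / L_e² = π² × 105×10⁹ × 1.447×10^-8 / 15.22² = 64.72 N

P_cr ≈ 0.0647 kN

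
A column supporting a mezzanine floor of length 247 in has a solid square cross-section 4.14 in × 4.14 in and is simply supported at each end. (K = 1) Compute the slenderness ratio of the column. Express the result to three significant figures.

λ ≈ 207

I = a⁴/12 = 4.14⁴/12 = 24.48 in⁴
A = 17.14 in²;  r_min = √(I/A) = √(24.48/17.14) = 1.195 in
L_e = K·L = 1 × 247 = 247.0 in
λ = L_e / r_min = 247.00 / 1.195 = 207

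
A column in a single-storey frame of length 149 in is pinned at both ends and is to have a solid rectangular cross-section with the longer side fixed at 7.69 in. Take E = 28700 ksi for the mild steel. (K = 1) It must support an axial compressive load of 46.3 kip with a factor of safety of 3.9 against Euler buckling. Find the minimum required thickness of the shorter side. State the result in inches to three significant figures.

b ≈ 2.81 in

Required P_cr = n·P = 3.9 × 46.3 = 180.6 kip
L_e = K·L = 1 × 149 = 149.0 in
Required I = P_cr·L_e²/(π²E) = 1.806×10^5 × 149.0² / (π² × 2.87×10^7) = 14.15 in⁴
Rectangle, weak axis: I_min = h·b³/12 with h = 7.69 in fixed  ⇒  b = (12I/h)^(1/3) = 2.81 in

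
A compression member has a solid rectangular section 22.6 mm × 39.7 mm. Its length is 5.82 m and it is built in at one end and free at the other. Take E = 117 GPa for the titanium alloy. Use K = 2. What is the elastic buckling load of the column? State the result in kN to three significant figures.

Buckling occurs about the weak axis: I_min = h·b³/12 with b = 22.6 mm (the shorter side).
I_min = 39.7×22.6³/12 = 3.819×10^4 mm⁴
I = 3.819×10^4 mm⁴ = 3.819×10^-8 m⁴
Effective length L_e = K·L = 2 × 5.82 = 11.64 m
P_cr = π²EI / L_e² = π² × 117×10⁹ × 3.819×10^-8 / 11.64² = 325.5 N

P_cr ≈ 0.325 kN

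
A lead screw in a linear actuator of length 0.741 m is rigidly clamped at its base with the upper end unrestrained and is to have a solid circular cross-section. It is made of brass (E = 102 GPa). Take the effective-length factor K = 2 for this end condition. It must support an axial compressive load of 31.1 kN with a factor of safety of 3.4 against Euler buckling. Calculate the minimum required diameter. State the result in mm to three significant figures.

Required P_cr = n·P = 3.4 × 31.1 = 105.7 kN
L_e = K·L = 2 × 0.741 = 1.482 m
Required I = P_cr·L_e²/(π²E) = 1.057×10^5 × 1.482² / (π² × 1.02×10^11) = 2.307×10^-7 m⁴
I_req = 2.307×10^5 mm⁴
Solid circle: I = πd⁴/64  ⇒  d = (64I/π)^(1/4) = (64×2.307×10^5/π)^(1/4) = 46.6 mm

d ≈ 46.6 mm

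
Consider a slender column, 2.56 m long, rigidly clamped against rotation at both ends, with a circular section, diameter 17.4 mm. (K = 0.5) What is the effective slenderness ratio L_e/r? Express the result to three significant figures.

λ ≈ 294

For a solid circle r = d/4 = 17.4/4 = 4.350 mm
L_e = K·L = 0.5 × 2.56 m = 1.280 m = 1280.0 mm
λ = L_e / r_min = 1280.0 / 4.350 = 294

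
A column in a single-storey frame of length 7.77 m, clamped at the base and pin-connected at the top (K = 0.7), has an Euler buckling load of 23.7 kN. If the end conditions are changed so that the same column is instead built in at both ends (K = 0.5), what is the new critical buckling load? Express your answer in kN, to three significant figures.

P_cr ∝ 1/K², so P_cr,new = P_cr,old × (K_old/K_new)² = 23.7 × (0.7/0.5)²
= 23.7 × 1.960 = 46.5 kN

P_cr ≈ 46.5 kN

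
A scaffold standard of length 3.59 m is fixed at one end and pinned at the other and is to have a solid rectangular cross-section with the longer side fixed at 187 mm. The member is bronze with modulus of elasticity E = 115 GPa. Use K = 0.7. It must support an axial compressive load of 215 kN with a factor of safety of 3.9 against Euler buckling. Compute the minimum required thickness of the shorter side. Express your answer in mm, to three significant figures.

b ≈ 66.9 mm

Required P_cr = n·P = 3.9 × 215 = 838.5 kN
L_e = K·L = 0.7 × 3.59 = 2.513 m
Required I = P_cr·L_e²/(π²E) = 8.385×10^5 × 2.513² / (π² × 1.15×10^11) = 4.665×10^-6 m⁴
I_req = 4.665×10^6 mm⁴
Rectangle, weak axis: I_min = h·b³/12 with h = 187 mm fixed  ⇒  b = (12I/h)^(1/3) = 66.9 mm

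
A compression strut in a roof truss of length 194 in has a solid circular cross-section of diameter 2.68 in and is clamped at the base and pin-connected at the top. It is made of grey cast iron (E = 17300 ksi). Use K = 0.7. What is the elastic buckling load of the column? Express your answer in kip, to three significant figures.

P_cr ≈ 23.4 kip

I = πd⁴/64 = π×2.68⁴/64 = 2.532 in⁴
Effective length L_e = K·L = 0.7 × 194 = 135.8 in
P_cr = π²EI / L_e² = π² × 17300×10³ × 2.532 / 135.8² = 2.345×10^4 lb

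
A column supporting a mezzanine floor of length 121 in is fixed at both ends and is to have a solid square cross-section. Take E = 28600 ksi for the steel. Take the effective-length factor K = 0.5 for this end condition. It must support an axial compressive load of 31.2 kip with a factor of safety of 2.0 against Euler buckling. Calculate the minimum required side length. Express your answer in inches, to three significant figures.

Required P_cr = n·P = 2.0 × 31.2 = 62.40 kip
L_e = K·L = 0.5 × 121 = 60.50 in
Required I = P_cr·L_e²/(π²E) = 6.240×10^4 × 60.50² / (π² × 2.86×10^7) = 0.8092 in⁴
Solid square: I = a⁴/12  ⇒  a = (12I)^(1/4) = (12×0.8092)^(1/4) = 1.77 in

a ≈ 1.77 in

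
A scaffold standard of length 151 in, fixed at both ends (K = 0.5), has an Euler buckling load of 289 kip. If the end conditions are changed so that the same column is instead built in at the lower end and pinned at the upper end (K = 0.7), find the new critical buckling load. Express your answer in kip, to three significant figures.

P_cr ∝ 1/K², so P_cr,new = P_cr,old × (K_old/K_new)² = 289 × (0.5/0.7)²
= 289 × 0.5102 = 147 kip

P_cr ≈ 147 kip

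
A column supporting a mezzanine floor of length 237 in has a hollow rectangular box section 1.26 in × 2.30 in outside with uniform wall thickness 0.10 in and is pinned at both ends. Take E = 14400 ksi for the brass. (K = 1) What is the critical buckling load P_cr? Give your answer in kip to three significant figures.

P_cr ≈ 0.443 kip

Inner dimensions: h_i = 2.30 − 2×0.10 = 2.100 in, b_i = 1.26 − 2×0.10 = 1.060 in
Weak-axis I_min = (h_o·b_o³ − h_i·b_i³)/12 with b_o = 1.26, b_i = 1.060 in (shorter outer/inner sides).
I_min = (2.30×1.26³ − 2.100×1.060³)/12 = 0.1750 in⁴
Effective length L_e = K·L = 1 × 237 = 237.0 in
P_cr = π²EI / L_e² = π² × 14400×10³ × 0.1750 / 237.0² = 442.7 lb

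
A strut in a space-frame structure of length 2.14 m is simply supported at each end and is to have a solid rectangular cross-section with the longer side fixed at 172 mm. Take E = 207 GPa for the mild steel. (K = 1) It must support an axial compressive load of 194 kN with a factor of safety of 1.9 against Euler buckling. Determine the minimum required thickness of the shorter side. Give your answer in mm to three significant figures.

Required P_cr = n·P = 1.9 × 194 = 368.6 kN
L_e = K·L = 1 × 2.14 = 2.140 m
Required I = P_cr·L_e²/(π²E) = 3.686×10^5 × 2.140² / (π² × 2.07×10^11) = 8.263×10^-7 m⁴
I_req = 8.263×10^5 mm⁴
Rectangle, weak axis: I_min = h·b³/12 with h = 172 mm fixed  ⇒  b = (12I/h)^(1/3) = 38.6 mm

b ≈ 38.6 mm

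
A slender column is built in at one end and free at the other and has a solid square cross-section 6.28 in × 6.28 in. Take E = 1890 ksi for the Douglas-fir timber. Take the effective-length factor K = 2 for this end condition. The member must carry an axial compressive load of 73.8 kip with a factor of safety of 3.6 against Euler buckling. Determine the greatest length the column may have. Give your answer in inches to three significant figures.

I = a⁴/12 = 6.28⁴/12 = 129.6 in⁴
Required critical load P_cr = n·P = 3.6 × 73.8 = 265.7 kip = 2.657×10^5 lb
From P_cr = π²EI/(K·L)²:  L = (1/K)·√(π²EI/P_cr) = (1/2)·√(π²×1.89×10^6×129.6/2.657×10^5)
L = 47.7 in

L_max ≈ 47.7 in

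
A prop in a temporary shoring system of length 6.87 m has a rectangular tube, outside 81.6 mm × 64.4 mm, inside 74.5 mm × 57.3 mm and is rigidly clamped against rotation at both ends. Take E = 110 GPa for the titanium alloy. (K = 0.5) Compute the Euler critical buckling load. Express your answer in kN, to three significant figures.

P_cr ≈ 59.6 kN

Weak-axis I_min = (h_o·b_o³ − h_i·b_i³)/12 with b_o = 64.4, b_i = 57.30 mm (shorter outer/inner sides).
I_min = (81.6×64.4³ − 74.50×57.30³)/12 = 6.482×10^5 mm⁴
I = 6.482×10^5 mm⁴ = 6.482×10^-7 m⁴
Effective length L_e = K·L = 0.5 × 6.87 = 3.435 m
P_cr = π²EI / L_e² = π² × 110×10⁹ × 6.482×10^-7 / 3.435² = 5.964×10^4 N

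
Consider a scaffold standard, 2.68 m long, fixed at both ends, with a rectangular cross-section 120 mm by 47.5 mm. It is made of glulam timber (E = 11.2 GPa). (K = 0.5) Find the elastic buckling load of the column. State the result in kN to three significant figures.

P_cr ≈ 66.0 kN

Buckling occurs about the weak axis: I_min = h·b³/12 with b = 47.5 mm (the shorter side).
I_min = 120×47.5³/12 = 1.072×10^6 mm⁴
I = 1.072×10^6 mm⁴ = 1.072×10^-6 m⁴
Effective length L_e = K·L = 0.5 × 2.68 = 1.340 m
P_cr = π²EI / L_e² = π² × 11.2×10⁹ × 1.072×10^-6 / 1.340² = 6.598×10^4 N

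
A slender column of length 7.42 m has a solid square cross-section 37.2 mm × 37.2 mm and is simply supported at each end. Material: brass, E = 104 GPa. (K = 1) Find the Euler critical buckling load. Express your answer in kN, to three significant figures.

P_cr ≈ 2.98 kN

I = a⁴/12 = 37.2⁴/12 = 1.596×10^5 mm⁴
I = 1.596×10^5 mm⁴ = 1.596×10^-7 m⁴
Effective length L_e = K·L = 1 × 7.42 = 7.420 m
P_cr = π²EI / L_e² = π² × 104×10⁹ × 1.596×10^-7 / 7.420² = 2.975×10^3 N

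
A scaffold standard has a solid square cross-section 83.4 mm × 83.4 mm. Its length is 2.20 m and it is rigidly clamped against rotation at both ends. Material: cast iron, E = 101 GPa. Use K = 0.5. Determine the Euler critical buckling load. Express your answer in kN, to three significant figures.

P_cr ≈ 3320 kN

I = a⁴/12 = 83.4⁴/12 = 4.032×10^6 mm⁴
I = 4.032×10^6 mm⁴ = 4.032×10^-6 m⁴
Effective length L_e = K·L = 0.5 × 2.20 = 1.100 m
P_cr = π²EI / L_e² = π² × 101×10⁹ × 4.032×10^-6 / 1.100² = 3.321×10^6 N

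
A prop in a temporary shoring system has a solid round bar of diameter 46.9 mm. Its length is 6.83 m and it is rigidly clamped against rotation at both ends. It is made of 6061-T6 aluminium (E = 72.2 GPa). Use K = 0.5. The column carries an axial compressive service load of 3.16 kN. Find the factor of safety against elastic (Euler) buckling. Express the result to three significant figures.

I = πd⁴/64 = π×46.9⁴/64 = 2.375×10^5 mm⁴
I = 2.375×10^5 mm⁴ = 2.375×10^-7 m⁴
Effective length L_e = K·L = 0.5 × 6.83 = 3.415 m
P_cr = π²EI / L_e² = π² × 72.2×10⁹ × 2.375×10^-7 / 3.415² = 1.451×10^4 N
Factor of safety n = P_cr / P = 14.512 / 3.16 = 4.59

n ≈ 4.59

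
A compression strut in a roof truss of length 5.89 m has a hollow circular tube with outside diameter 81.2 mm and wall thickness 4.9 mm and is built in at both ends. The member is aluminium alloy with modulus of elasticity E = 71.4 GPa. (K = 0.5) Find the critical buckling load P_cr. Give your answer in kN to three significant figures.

Inner diameter d_i = 81.2 − 2×4.9 = 71.40 mm
I = π(d_o⁴ − d_i⁴)/64 = π(81.2⁴ − 71.40⁴)/64 = 8.583×10^5 mm⁴
I = 8.583×10^5 mm⁴ = 8.583×10^-7 m⁴
Effective length L_e = K·L = 0.5 × 5.89 = 2.945 m
P_cr = π²EI / L_e² = π² × 71.4×10⁹ × 8.583×10^-7 / 2.945² = 6.973×10^4 N

P_cr ≈ 69.7 kN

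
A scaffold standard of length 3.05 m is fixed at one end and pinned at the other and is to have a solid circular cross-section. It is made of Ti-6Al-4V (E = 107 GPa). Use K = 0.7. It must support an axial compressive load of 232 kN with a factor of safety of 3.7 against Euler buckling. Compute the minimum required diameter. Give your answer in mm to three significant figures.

d ≈ 93.2 mm

Required P_cr = n·P = 3.7 × 232 = 858.4 kN
L_e = K·L = 0.7 × 3.05 = 2.135 m
Required I = P_cr·L_e²/(π²E) = 8.584×10^5 × 2.135² / (π² × 1.07×10^11) = 3.705×10^-6 m⁴
I_req = 3.705×10^6 mm⁴
Solid circle: I = πd⁴/64  ⇒  d = (64I/π)^(1/4) = (64×3.705×10^6/π)^(1/4) = 93.2 mm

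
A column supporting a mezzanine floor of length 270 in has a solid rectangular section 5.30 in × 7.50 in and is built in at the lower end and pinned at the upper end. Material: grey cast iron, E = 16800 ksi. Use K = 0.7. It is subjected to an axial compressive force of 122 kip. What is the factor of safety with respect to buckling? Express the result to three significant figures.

n ≈ 3.54

Buckling occurs about the weak axis: I_min = h·b³/12 with b = 5.30 in (the shorter side).
I_min = 7.50×5.30³/12 = 93.05 in⁴
Effective length L_e = K·L = 0.7 × 270 = 189.0 in
P_cr = π²EI / L_e² = π² × 16800×10³ × 93.05 / 189.0² = 4.319×10^5 lb
Factor of safety n = P_cr / P = 431.91 / 122 = 3.54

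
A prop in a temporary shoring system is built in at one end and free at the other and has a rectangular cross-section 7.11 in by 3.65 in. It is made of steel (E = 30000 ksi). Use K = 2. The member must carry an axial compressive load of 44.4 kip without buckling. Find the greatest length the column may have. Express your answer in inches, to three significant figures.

L_max ≈ 219 in

Buckling occurs about the weak axis: I_min = h·b³/12 with b = 3.65 in (the shorter side).
I_min = 7.11×3.65³/12 = 28.81 in⁴
At the buckling limit P_cr = P = 4.440×10^4 lb
From P_cr = π²EI/(K·L)²:  L = (1/K)·√(π²EI/P_cr) = (1/2)·√(π²×3.00×10^7×28.81/4.440×10^4)
L = 219 in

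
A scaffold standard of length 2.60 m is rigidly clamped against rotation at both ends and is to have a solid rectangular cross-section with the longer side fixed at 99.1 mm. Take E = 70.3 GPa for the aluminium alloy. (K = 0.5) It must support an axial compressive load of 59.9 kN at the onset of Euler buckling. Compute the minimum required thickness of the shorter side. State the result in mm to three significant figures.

b ≈ 26.0 mm

L_e = K·L = 0.5 × 2.60 = 1.300 m
Required I = P_cr·L_e²/(π²E) = 5.990×10^4 × 1.300² / (π² × 7.03×10^10) = 1.459×10^-7 m⁴
I_req = 1.459×10^5 mm⁴
Rectangle, weak axis: I_min = h·b³/12 with h = 99.1 mm fixed  ⇒  b = (12I/h)^(1/3) = 26.0 mm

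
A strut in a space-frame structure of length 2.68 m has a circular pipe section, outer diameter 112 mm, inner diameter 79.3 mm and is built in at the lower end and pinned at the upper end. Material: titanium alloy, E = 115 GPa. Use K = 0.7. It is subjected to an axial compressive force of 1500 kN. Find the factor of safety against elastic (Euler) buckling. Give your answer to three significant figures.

n ≈ 1.24

d_o = 112 mm, d_i = 79.3 mm
I = π(d_o⁴ − d_i⁴)/64 = π(112⁴ − 79.30⁴)/64 = 5.783×10^6 mm⁴
I = 5.783×10^6 mm⁴ = 5.783×10^-6 m⁴
Effective length L_e = K·L = 0.7 × 2.68 = 1.876 m
P_cr = π²EI / L_e² = π² × 115×10⁹ × 5.783×10^-6 / 1.876² = 1.865×10^6 N
Factor of safety n = P_cr / P = 1865.0 / 1500 = 1.24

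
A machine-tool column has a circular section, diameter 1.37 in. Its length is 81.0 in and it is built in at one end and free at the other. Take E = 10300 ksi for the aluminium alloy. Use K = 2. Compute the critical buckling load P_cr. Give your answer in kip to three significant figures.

I = πd⁴/64 = π×1.37⁴/64 = 0.1729 in⁴
Effective length L_e = K·L = 2 × 81.0 = 162.0 in
P_cr = π²EI / L_e² = π² × 10300×10³ × 0.1729 / 162.0² = 669.8 lb

P_cr ≈ 0.670 kip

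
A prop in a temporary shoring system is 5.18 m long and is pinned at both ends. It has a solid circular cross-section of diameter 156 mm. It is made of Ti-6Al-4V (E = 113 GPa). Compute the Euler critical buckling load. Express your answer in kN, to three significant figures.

I = πd⁴/64 = π×156⁴/64 = 2.907×10^7 mm⁴
I = 2.907×10^7 mm⁴ = 2.907×10^-5 m⁴
Effective length L_e = K·L = 1 × 5.18 = 5.180 m
P_cr = π²EI / L_e² = π² × 113×10⁹ × 2.907×10^-5 / 5.180² = 1.208×10^6 N

P_cr ≈ 1210 kN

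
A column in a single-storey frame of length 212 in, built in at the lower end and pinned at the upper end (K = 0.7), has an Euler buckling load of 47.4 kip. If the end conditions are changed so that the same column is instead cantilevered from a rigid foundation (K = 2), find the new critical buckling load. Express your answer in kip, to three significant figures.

P_cr ∝ 1/K², so P_cr,new = P_cr,old × (K_old/K_new)² = 47.4 × (0.7/2)²
= 47.4 × 0.1225 = 5.81 kip

P_cr ≈ 5.81 kip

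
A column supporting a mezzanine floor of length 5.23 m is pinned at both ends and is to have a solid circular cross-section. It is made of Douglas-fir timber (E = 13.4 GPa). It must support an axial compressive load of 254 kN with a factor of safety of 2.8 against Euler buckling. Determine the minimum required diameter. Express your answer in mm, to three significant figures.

Required P_cr = n·P = 2.8 × 254 = 711.2 kN
L_e = K·L = 1 × 5.23 = 5.230 m
Required I = P_cr·L_e²/(π²E) = 7.112×10^5 × 5.230² / (π² × 1.34×10^10) = 1.471×10^-4 m⁴
I_req = 1.471×10^8 mm⁴
Solid circle: I = πd⁴/64  ⇒  d = (64I/π)^(1/4) = (64×1.471×10^8/π)^(1/4) = 234 mm

d ≈ 234 mm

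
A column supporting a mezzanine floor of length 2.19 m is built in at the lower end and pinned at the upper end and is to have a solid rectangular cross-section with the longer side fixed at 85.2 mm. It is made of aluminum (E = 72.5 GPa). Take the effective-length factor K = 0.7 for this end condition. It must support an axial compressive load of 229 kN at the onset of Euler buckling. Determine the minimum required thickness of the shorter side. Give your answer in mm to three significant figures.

L_e = K·L = 0.7 × 2.19 = 1.533 m
Required I = P_cr·L_e²/(π²E) = 2.290×10^5 × 1.533² / (π² × 7.25×10^10) = 7.521×10^-7 m⁴
I_req = 7.521×10^5 mm⁴
Rectangle, weak axis: I_min = h·b³/12 with h = 85.2 mm fixed  ⇒  b = (12I/h)^(1/3) = 47.3 mm

b ≈ 47.3 mm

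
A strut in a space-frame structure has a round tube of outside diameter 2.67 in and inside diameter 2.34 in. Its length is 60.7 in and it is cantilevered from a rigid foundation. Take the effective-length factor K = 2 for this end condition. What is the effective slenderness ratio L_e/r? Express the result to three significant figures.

λ ≈ 137

d_o = 2.67 in, d_i = 2.34 in
I = π(d_o⁴ − d_i⁴)/64 = π(2.67⁴ − 2.340⁴)/64 = 1.023 in⁴
A = 1.298 in²;  r_min = √(I/A) = √(1.023/1.298) = 0.8876 in
L_e = K·L = 2 × 60.7 = 121.4 in
λ = L_e / r_min = 121.40 / 0.8876 = 137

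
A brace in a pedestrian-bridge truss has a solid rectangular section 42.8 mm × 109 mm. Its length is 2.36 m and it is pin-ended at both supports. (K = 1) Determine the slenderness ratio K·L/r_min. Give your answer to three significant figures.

Buckling occurs about the weak axis: I_min = h·b³/12 with b = 42.8 mm (the shorter side).
I_min = 109×42.8³/12 = 7.122×10^5 mm⁴
A = 4.665×10^3 mm²;  r_min = √(I/A) = √(7.122×10^5/4.665×10^3) = 12.36 mm
L_e = K·L = 1 × 2.36 m = 2.360 m = 2360.0 mm
λ = L_e / r_min = 2360.0 / 12.36 = 191

λ ≈ 191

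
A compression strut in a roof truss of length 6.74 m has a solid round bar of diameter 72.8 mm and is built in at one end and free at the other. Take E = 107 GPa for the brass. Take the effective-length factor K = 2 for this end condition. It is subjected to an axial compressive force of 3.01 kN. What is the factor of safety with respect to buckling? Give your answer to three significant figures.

n ≈ 2.66

I = πd⁴/64 = π×72.8⁴/64 = 1.379×10^6 mm⁴
I = 1.379×10^6 mm⁴ = 1.379×10^-6 m⁴
Effective length L_e = K·L = 2 × 6.74 = 13.48 m
P_cr = π²EI / L_e² = π² × 107×10⁹ × 1.379×10^-6 / 13.48² = 8.013×10^3 N
Factor of safety n = P_cr / P = 8.0131 / 3.01 = 2.66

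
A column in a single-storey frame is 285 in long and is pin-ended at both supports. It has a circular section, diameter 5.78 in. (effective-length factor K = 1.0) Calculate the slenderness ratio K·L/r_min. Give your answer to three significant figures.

λ ≈ 197

I = πd⁴/64 = π×5.78⁴/64 = 54.79 in⁴
A = 26.24 in²;  r_min = √(I/A) = √(54.79/26.24) = 1.445 in
L_e = K·L = 1 × 285 = 285.0 in
λ = L_e / r_min = 285.00 / 1.445 = 197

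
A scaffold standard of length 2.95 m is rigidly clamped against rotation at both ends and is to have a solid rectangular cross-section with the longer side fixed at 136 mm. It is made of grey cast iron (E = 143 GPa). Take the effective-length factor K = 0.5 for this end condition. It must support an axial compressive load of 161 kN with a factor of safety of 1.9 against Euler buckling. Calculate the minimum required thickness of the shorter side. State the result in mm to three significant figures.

Required P_cr = n·P = 1.9 × 161 = 305.9 kN
L_e = K·L = 0.5 × 2.95 = 1.475 m
Required I = P_cr·L_e²/(π²E) = 3.059×10^5 × 1.475² / (π² × 1.43×10^11) = 4.715×10^-7 m⁴
I_req = 4.715×10^5 mm⁴
Rectangle, weak axis: I_min = h·b³/12 with h = 136 mm fixed  ⇒  b = (12I/h)^(1/3) = 34.7 mm

b ≈ 34.7 mm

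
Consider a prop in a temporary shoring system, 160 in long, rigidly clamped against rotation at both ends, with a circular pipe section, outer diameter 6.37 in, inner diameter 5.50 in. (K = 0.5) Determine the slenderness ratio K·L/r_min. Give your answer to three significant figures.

d_o = 6.37 in, d_i = 5.50 in
I = π(d_o⁴ − d_i⁴)/64 = π(6.37⁴ − 5.500⁴)/64 = 35.90 in⁴
A = 8.111 in²;  r_min = √(I/A) = √(35.90/8.111) = 2.104 in
L_e = K·L = 0.5 × 160 = 80.00 in
λ = L_e / r_min = 80.000 / 2.104 = 38.0

λ ≈ 38.0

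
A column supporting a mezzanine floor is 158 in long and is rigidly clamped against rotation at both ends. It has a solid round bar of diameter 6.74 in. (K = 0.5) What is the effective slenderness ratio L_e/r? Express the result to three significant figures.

λ ≈ 46.9

For a solid circle r = d/4 = 6.74/4 = 1.685 in
L_e = K·L = 0.5 × 158 = 79.00 in
λ = L_e / r_min = 79.000 / 1.685 = 46.9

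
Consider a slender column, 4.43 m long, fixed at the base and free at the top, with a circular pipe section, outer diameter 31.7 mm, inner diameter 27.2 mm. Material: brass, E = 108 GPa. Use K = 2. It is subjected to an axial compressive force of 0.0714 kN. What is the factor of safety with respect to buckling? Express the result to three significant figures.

d_o = 31.7 mm, d_i = 27.2 mm
I = π(d_o⁴ − d_i⁴)/64 = π(31.7⁴ − 27.20⁴)/64 = 2.270×10^4 mm⁴
I = 2.270×10^4 mm⁴ = 2.270×10^-8 m⁴
Effective length L_e = K·L = 2 × 4.43 = 8.860 m
P_cr = π²EI / L_e² = π² × 108×10⁹ × 2.270×10^-8 / 8.860² = 308.2 N
Factor of safety n = P_cr / P = 0.30824 / 0.0714 = 4.32

n ≈ 4.32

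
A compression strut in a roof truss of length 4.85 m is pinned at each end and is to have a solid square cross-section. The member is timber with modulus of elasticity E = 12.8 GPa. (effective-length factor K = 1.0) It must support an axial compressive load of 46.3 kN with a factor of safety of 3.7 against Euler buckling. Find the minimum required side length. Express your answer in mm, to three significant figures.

a ≈ 140 mm

Required P_cr = n·P = 3.7 × 46.3 = 171.3 kN
L_e = K·L = 1 × 4.85 = 4.850 m
Required I = P_cr·L_e²/(π²E) = 1.713×10^5 × 4.850² / (π² × 1.28×10^10) = 3.190×10^-5 m⁴
I_req = 3.190×10^7 mm⁴
Solid square: I = a⁴/12  ⇒  a = (12I)^(1/4) = (12×3.190×10^7)^(1/4) = 140 mm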